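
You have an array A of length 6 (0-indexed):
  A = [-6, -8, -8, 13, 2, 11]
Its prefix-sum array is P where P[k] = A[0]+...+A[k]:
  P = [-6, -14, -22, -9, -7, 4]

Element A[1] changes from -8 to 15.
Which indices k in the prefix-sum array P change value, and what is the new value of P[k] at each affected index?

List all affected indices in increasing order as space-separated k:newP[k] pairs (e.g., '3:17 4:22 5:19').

P[k] = A[0] + ... + A[k]
P[k] includes A[1] iff k >= 1
Affected indices: 1, 2, ..., 5; delta = 23
  P[1]: -14 + 23 = 9
  P[2]: -22 + 23 = 1
  P[3]: -9 + 23 = 14
  P[4]: -7 + 23 = 16
  P[5]: 4 + 23 = 27

Answer: 1:9 2:1 3:14 4:16 5:27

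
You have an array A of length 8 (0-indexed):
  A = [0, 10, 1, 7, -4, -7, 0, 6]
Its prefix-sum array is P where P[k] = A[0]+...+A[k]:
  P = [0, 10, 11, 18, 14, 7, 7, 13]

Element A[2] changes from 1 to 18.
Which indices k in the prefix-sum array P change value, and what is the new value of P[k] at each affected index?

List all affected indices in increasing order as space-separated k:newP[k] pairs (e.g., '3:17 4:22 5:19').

P[k] = A[0] + ... + A[k]
P[k] includes A[2] iff k >= 2
Affected indices: 2, 3, ..., 7; delta = 17
  P[2]: 11 + 17 = 28
  P[3]: 18 + 17 = 35
  P[4]: 14 + 17 = 31
  P[5]: 7 + 17 = 24
  P[6]: 7 + 17 = 24
  P[7]: 13 + 17 = 30

Answer: 2:28 3:35 4:31 5:24 6:24 7:30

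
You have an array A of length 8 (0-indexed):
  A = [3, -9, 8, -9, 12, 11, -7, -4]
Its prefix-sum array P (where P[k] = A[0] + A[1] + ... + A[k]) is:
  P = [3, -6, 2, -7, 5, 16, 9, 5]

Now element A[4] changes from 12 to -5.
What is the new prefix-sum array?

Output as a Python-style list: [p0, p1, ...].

Change: A[4] 12 -> -5, delta = -17
P[k] for k < 4: unchanged (A[4] not included)
P[k] for k >= 4: shift by delta = -17
  P[0] = 3 + 0 = 3
  P[1] = -6 + 0 = -6
  P[2] = 2 + 0 = 2
  P[3] = -7 + 0 = -7
  P[4] = 5 + -17 = -12
  P[5] = 16 + -17 = -1
  P[6] = 9 + -17 = -8
  P[7] = 5 + -17 = -12

Answer: [3, -6, 2, -7, -12, -1, -8, -12]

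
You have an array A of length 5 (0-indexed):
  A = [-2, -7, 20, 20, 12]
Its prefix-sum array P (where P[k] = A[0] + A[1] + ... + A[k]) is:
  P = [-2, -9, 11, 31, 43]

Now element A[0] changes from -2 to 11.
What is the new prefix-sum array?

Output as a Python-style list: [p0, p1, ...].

Change: A[0] -2 -> 11, delta = 13
P[k] for k < 0: unchanged (A[0] not included)
P[k] for k >= 0: shift by delta = 13
  P[0] = -2 + 13 = 11
  P[1] = -9 + 13 = 4
  P[2] = 11 + 13 = 24
  P[3] = 31 + 13 = 44
  P[4] = 43 + 13 = 56

Answer: [11, 4, 24, 44, 56]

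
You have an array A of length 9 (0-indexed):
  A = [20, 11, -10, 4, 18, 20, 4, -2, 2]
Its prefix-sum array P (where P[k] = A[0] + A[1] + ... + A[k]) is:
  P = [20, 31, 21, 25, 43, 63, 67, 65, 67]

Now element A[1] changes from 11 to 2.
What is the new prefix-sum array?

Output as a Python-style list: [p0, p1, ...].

Answer: [20, 22, 12, 16, 34, 54, 58, 56, 58]

Derivation:
Change: A[1] 11 -> 2, delta = -9
P[k] for k < 1: unchanged (A[1] not included)
P[k] for k >= 1: shift by delta = -9
  P[0] = 20 + 0 = 20
  P[1] = 31 + -9 = 22
  P[2] = 21 + -9 = 12
  P[3] = 25 + -9 = 16
  P[4] = 43 + -9 = 34
  P[5] = 63 + -9 = 54
  P[6] = 67 + -9 = 58
  P[7] = 65 + -9 = 56
  P[8] = 67 + -9 = 58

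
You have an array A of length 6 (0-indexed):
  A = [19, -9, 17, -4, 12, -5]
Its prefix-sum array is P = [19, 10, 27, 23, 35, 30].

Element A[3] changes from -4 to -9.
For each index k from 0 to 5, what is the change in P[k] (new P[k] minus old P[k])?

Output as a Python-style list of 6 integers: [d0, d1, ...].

Element change: A[3] -4 -> -9, delta = -5
For k < 3: P[k] unchanged, delta_P[k] = 0
For k >= 3: P[k] shifts by exactly -5
Delta array: [0, 0, 0, -5, -5, -5]

Answer: [0, 0, 0, -5, -5, -5]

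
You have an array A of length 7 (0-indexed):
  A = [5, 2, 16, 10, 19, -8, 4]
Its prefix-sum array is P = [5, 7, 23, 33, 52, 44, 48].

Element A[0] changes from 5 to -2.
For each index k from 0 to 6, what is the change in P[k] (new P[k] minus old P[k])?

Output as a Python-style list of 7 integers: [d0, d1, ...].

Element change: A[0] 5 -> -2, delta = -7
For k < 0: P[k] unchanged, delta_P[k] = 0
For k >= 0: P[k] shifts by exactly -7
Delta array: [-7, -7, -7, -7, -7, -7, -7]

Answer: [-7, -7, -7, -7, -7, -7, -7]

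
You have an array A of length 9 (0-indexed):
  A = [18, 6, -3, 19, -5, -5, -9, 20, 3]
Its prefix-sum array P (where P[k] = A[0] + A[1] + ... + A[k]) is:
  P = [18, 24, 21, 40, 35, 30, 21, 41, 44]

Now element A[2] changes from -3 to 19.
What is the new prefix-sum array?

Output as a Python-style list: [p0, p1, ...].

Answer: [18, 24, 43, 62, 57, 52, 43, 63, 66]

Derivation:
Change: A[2] -3 -> 19, delta = 22
P[k] for k < 2: unchanged (A[2] not included)
P[k] for k >= 2: shift by delta = 22
  P[0] = 18 + 0 = 18
  P[1] = 24 + 0 = 24
  P[2] = 21 + 22 = 43
  P[3] = 40 + 22 = 62
  P[4] = 35 + 22 = 57
  P[5] = 30 + 22 = 52
  P[6] = 21 + 22 = 43
  P[7] = 41 + 22 = 63
  P[8] = 44 + 22 = 66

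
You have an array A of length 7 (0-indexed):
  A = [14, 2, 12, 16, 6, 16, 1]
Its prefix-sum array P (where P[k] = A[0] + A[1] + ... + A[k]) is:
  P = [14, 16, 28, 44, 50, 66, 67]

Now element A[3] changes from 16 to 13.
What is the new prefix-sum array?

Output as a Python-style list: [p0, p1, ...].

Change: A[3] 16 -> 13, delta = -3
P[k] for k < 3: unchanged (A[3] not included)
P[k] for k >= 3: shift by delta = -3
  P[0] = 14 + 0 = 14
  P[1] = 16 + 0 = 16
  P[2] = 28 + 0 = 28
  P[3] = 44 + -3 = 41
  P[4] = 50 + -3 = 47
  P[5] = 66 + -3 = 63
  P[6] = 67 + -3 = 64

Answer: [14, 16, 28, 41, 47, 63, 64]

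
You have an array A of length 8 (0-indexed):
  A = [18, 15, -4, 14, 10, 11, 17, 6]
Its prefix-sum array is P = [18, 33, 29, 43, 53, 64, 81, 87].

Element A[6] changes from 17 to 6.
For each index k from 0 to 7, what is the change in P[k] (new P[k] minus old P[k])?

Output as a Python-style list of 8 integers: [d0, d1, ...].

Answer: [0, 0, 0, 0, 0, 0, -11, -11]

Derivation:
Element change: A[6] 17 -> 6, delta = -11
For k < 6: P[k] unchanged, delta_P[k] = 0
For k >= 6: P[k] shifts by exactly -11
Delta array: [0, 0, 0, 0, 0, 0, -11, -11]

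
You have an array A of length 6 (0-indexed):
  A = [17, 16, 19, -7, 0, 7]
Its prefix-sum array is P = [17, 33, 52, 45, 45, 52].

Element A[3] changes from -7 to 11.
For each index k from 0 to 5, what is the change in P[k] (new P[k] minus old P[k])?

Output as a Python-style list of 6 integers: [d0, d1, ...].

Element change: A[3] -7 -> 11, delta = 18
For k < 3: P[k] unchanged, delta_P[k] = 0
For k >= 3: P[k] shifts by exactly 18
Delta array: [0, 0, 0, 18, 18, 18]

Answer: [0, 0, 0, 18, 18, 18]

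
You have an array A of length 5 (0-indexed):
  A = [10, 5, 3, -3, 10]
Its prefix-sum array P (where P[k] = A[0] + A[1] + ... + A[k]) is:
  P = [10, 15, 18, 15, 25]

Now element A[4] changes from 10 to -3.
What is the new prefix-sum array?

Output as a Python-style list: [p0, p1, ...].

Change: A[4] 10 -> -3, delta = -13
P[k] for k < 4: unchanged (A[4] not included)
P[k] for k >= 4: shift by delta = -13
  P[0] = 10 + 0 = 10
  P[1] = 15 + 0 = 15
  P[2] = 18 + 0 = 18
  P[3] = 15 + 0 = 15
  P[4] = 25 + -13 = 12

Answer: [10, 15, 18, 15, 12]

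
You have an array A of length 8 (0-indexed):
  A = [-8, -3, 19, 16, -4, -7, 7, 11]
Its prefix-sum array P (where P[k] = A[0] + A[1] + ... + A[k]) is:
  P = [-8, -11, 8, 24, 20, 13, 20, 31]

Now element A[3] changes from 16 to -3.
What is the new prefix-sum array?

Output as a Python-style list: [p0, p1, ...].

Answer: [-8, -11, 8, 5, 1, -6, 1, 12]

Derivation:
Change: A[3] 16 -> -3, delta = -19
P[k] for k < 3: unchanged (A[3] not included)
P[k] for k >= 3: shift by delta = -19
  P[0] = -8 + 0 = -8
  P[1] = -11 + 0 = -11
  P[2] = 8 + 0 = 8
  P[3] = 24 + -19 = 5
  P[4] = 20 + -19 = 1
  P[5] = 13 + -19 = -6
  P[6] = 20 + -19 = 1
  P[7] = 31 + -19 = 12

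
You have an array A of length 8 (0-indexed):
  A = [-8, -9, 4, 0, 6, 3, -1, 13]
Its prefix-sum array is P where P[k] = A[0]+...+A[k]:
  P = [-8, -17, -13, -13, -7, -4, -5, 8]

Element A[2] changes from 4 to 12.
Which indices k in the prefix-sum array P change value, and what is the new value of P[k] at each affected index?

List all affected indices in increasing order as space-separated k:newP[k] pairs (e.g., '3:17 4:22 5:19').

P[k] = A[0] + ... + A[k]
P[k] includes A[2] iff k >= 2
Affected indices: 2, 3, ..., 7; delta = 8
  P[2]: -13 + 8 = -5
  P[3]: -13 + 8 = -5
  P[4]: -7 + 8 = 1
  P[5]: -4 + 8 = 4
  P[6]: -5 + 8 = 3
  P[7]: 8 + 8 = 16

Answer: 2:-5 3:-5 4:1 5:4 6:3 7:16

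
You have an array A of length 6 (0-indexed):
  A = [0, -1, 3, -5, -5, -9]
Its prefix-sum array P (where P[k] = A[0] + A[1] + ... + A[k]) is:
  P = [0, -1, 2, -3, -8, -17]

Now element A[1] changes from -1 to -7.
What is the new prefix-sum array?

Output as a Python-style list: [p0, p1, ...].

Change: A[1] -1 -> -7, delta = -6
P[k] for k < 1: unchanged (A[1] not included)
P[k] for k >= 1: shift by delta = -6
  P[0] = 0 + 0 = 0
  P[1] = -1 + -6 = -7
  P[2] = 2 + -6 = -4
  P[3] = -3 + -6 = -9
  P[4] = -8 + -6 = -14
  P[5] = -17 + -6 = -23

Answer: [0, -7, -4, -9, -14, -23]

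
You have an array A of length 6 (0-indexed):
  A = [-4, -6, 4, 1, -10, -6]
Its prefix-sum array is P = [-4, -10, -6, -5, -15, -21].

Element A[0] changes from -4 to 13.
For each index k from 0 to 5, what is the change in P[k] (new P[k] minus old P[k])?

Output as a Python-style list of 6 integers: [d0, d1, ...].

Element change: A[0] -4 -> 13, delta = 17
For k < 0: P[k] unchanged, delta_P[k] = 0
For k >= 0: P[k] shifts by exactly 17
Delta array: [17, 17, 17, 17, 17, 17]

Answer: [17, 17, 17, 17, 17, 17]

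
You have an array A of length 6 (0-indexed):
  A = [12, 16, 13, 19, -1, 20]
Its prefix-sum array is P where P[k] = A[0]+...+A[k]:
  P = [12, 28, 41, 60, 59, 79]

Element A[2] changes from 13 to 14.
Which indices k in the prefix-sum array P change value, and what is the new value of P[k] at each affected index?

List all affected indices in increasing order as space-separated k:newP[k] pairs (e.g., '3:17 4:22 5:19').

P[k] = A[0] + ... + A[k]
P[k] includes A[2] iff k >= 2
Affected indices: 2, 3, ..., 5; delta = 1
  P[2]: 41 + 1 = 42
  P[3]: 60 + 1 = 61
  P[4]: 59 + 1 = 60
  P[5]: 79 + 1 = 80

Answer: 2:42 3:61 4:60 5:80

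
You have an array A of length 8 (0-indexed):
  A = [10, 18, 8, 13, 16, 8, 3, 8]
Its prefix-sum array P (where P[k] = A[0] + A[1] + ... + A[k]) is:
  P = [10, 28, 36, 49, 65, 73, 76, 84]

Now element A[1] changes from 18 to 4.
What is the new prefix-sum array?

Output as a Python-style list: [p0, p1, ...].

Answer: [10, 14, 22, 35, 51, 59, 62, 70]

Derivation:
Change: A[1] 18 -> 4, delta = -14
P[k] for k < 1: unchanged (A[1] not included)
P[k] for k >= 1: shift by delta = -14
  P[0] = 10 + 0 = 10
  P[1] = 28 + -14 = 14
  P[2] = 36 + -14 = 22
  P[3] = 49 + -14 = 35
  P[4] = 65 + -14 = 51
  P[5] = 73 + -14 = 59
  P[6] = 76 + -14 = 62
  P[7] = 84 + -14 = 70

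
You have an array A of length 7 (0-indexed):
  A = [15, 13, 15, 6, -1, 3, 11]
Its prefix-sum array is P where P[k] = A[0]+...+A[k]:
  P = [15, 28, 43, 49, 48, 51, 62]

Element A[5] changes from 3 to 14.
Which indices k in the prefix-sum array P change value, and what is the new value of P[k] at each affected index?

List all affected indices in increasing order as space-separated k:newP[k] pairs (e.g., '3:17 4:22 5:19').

Answer: 5:62 6:73

Derivation:
P[k] = A[0] + ... + A[k]
P[k] includes A[5] iff k >= 5
Affected indices: 5, 6, ..., 6; delta = 11
  P[5]: 51 + 11 = 62
  P[6]: 62 + 11 = 73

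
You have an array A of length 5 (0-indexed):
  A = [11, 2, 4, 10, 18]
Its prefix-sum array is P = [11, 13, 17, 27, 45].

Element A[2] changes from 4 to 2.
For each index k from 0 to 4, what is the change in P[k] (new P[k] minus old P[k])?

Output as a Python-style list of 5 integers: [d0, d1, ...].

Element change: A[2] 4 -> 2, delta = -2
For k < 2: P[k] unchanged, delta_P[k] = 0
For k >= 2: P[k] shifts by exactly -2
Delta array: [0, 0, -2, -2, -2]

Answer: [0, 0, -2, -2, -2]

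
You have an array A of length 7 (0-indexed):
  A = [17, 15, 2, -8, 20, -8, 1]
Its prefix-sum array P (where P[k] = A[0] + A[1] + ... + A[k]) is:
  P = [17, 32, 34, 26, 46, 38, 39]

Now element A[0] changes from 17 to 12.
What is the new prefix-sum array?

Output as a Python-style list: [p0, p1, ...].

Change: A[0] 17 -> 12, delta = -5
P[k] for k < 0: unchanged (A[0] not included)
P[k] for k >= 0: shift by delta = -5
  P[0] = 17 + -5 = 12
  P[1] = 32 + -5 = 27
  P[2] = 34 + -5 = 29
  P[3] = 26 + -5 = 21
  P[4] = 46 + -5 = 41
  P[5] = 38 + -5 = 33
  P[6] = 39 + -5 = 34

Answer: [12, 27, 29, 21, 41, 33, 34]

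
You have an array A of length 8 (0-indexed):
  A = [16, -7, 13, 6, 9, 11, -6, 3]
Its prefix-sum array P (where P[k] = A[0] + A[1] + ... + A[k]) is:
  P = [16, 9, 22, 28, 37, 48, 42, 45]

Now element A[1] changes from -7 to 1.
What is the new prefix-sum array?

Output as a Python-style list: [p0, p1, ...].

Answer: [16, 17, 30, 36, 45, 56, 50, 53]

Derivation:
Change: A[1] -7 -> 1, delta = 8
P[k] for k < 1: unchanged (A[1] not included)
P[k] for k >= 1: shift by delta = 8
  P[0] = 16 + 0 = 16
  P[1] = 9 + 8 = 17
  P[2] = 22 + 8 = 30
  P[3] = 28 + 8 = 36
  P[4] = 37 + 8 = 45
  P[5] = 48 + 8 = 56
  P[6] = 42 + 8 = 50
  P[7] = 45 + 8 = 53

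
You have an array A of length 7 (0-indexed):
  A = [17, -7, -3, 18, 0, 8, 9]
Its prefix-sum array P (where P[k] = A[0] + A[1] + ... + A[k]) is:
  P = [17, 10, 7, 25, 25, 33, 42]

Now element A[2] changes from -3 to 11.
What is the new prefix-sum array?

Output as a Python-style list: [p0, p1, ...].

Change: A[2] -3 -> 11, delta = 14
P[k] for k < 2: unchanged (A[2] not included)
P[k] for k >= 2: shift by delta = 14
  P[0] = 17 + 0 = 17
  P[1] = 10 + 0 = 10
  P[2] = 7 + 14 = 21
  P[3] = 25 + 14 = 39
  P[4] = 25 + 14 = 39
  P[5] = 33 + 14 = 47
  P[6] = 42 + 14 = 56

Answer: [17, 10, 21, 39, 39, 47, 56]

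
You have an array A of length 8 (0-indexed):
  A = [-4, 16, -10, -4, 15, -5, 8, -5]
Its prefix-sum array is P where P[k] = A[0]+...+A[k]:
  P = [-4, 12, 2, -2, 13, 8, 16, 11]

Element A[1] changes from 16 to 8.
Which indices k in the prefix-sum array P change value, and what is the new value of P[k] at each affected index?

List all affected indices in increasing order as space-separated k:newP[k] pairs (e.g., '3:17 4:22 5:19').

P[k] = A[0] + ... + A[k]
P[k] includes A[1] iff k >= 1
Affected indices: 1, 2, ..., 7; delta = -8
  P[1]: 12 + -8 = 4
  P[2]: 2 + -8 = -6
  P[3]: -2 + -8 = -10
  P[4]: 13 + -8 = 5
  P[5]: 8 + -8 = 0
  P[6]: 16 + -8 = 8
  P[7]: 11 + -8 = 3

Answer: 1:4 2:-6 3:-10 4:5 5:0 6:8 7:3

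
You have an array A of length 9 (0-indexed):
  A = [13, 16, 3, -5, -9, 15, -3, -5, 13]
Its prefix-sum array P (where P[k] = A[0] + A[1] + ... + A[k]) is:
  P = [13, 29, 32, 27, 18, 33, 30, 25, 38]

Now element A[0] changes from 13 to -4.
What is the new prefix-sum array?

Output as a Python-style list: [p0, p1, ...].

Change: A[0] 13 -> -4, delta = -17
P[k] for k < 0: unchanged (A[0] not included)
P[k] for k >= 0: shift by delta = -17
  P[0] = 13 + -17 = -4
  P[1] = 29 + -17 = 12
  P[2] = 32 + -17 = 15
  P[3] = 27 + -17 = 10
  P[4] = 18 + -17 = 1
  P[5] = 33 + -17 = 16
  P[6] = 30 + -17 = 13
  P[7] = 25 + -17 = 8
  P[8] = 38 + -17 = 21

Answer: [-4, 12, 15, 10, 1, 16, 13, 8, 21]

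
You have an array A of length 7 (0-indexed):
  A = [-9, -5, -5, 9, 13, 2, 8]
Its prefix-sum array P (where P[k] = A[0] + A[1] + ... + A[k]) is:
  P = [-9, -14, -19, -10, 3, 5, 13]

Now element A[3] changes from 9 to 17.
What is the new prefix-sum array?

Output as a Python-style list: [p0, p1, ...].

Answer: [-9, -14, -19, -2, 11, 13, 21]

Derivation:
Change: A[3] 9 -> 17, delta = 8
P[k] for k < 3: unchanged (A[3] not included)
P[k] for k >= 3: shift by delta = 8
  P[0] = -9 + 0 = -9
  P[1] = -14 + 0 = -14
  P[2] = -19 + 0 = -19
  P[3] = -10 + 8 = -2
  P[4] = 3 + 8 = 11
  P[5] = 5 + 8 = 13
  P[6] = 13 + 8 = 21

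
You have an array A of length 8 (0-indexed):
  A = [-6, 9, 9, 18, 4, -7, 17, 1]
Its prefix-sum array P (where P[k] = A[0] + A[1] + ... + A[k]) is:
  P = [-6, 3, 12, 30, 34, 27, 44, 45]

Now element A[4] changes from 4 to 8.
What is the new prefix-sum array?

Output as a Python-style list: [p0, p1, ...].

Answer: [-6, 3, 12, 30, 38, 31, 48, 49]

Derivation:
Change: A[4] 4 -> 8, delta = 4
P[k] for k < 4: unchanged (A[4] not included)
P[k] for k >= 4: shift by delta = 4
  P[0] = -6 + 0 = -6
  P[1] = 3 + 0 = 3
  P[2] = 12 + 0 = 12
  P[3] = 30 + 0 = 30
  P[4] = 34 + 4 = 38
  P[5] = 27 + 4 = 31
  P[6] = 44 + 4 = 48
  P[7] = 45 + 4 = 49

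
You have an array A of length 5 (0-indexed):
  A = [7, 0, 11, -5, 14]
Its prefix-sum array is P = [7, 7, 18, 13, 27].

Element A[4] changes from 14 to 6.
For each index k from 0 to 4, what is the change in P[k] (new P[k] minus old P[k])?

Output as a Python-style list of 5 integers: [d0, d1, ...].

Element change: A[4] 14 -> 6, delta = -8
For k < 4: P[k] unchanged, delta_P[k] = 0
For k >= 4: P[k] shifts by exactly -8
Delta array: [0, 0, 0, 0, -8]

Answer: [0, 0, 0, 0, -8]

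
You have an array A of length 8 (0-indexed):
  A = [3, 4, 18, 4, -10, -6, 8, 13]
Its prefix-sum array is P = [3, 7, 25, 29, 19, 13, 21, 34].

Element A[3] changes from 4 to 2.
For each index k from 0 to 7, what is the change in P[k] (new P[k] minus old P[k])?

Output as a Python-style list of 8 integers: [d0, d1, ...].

Element change: A[3] 4 -> 2, delta = -2
For k < 3: P[k] unchanged, delta_P[k] = 0
For k >= 3: P[k] shifts by exactly -2
Delta array: [0, 0, 0, -2, -2, -2, -2, -2]

Answer: [0, 0, 0, -2, -2, -2, -2, -2]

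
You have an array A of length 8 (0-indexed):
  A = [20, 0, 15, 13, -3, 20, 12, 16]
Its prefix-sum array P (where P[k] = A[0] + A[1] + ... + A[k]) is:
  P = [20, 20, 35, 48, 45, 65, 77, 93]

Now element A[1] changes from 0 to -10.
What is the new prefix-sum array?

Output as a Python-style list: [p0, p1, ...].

Answer: [20, 10, 25, 38, 35, 55, 67, 83]

Derivation:
Change: A[1] 0 -> -10, delta = -10
P[k] for k < 1: unchanged (A[1] not included)
P[k] for k >= 1: shift by delta = -10
  P[0] = 20 + 0 = 20
  P[1] = 20 + -10 = 10
  P[2] = 35 + -10 = 25
  P[3] = 48 + -10 = 38
  P[4] = 45 + -10 = 35
  P[5] = 65 + -10 = 55
  P[6] = 77 + -10 = 67
  P[7] = 93 + -10 = 83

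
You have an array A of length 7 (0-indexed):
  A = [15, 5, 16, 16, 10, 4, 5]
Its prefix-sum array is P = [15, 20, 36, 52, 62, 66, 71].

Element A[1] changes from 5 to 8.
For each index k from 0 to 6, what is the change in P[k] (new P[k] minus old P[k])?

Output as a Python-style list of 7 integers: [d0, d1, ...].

Answer: [0, 3, 3, 3, 3, 3, 3]

Derivation:
Element change: A[1] 5 -> 8, delta = 3
For k < 1: P[k] unchanged, delta_P[k] = 0
For k >= 1: P[k] shifts by exactly 3
Delta array: [0, 3, 3, 3, 3, 3, 3]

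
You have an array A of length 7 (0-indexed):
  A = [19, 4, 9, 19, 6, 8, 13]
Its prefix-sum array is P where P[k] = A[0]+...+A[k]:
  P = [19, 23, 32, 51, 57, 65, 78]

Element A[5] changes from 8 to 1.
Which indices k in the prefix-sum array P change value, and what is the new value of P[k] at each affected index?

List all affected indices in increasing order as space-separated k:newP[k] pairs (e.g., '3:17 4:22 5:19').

Answer: 5:58 6:71

Derivation:
P[k] = A[0] + ... + A[k]
P[k] includes A[5] iff k >= 5
Affected indices: 5, 6, ..., 6; delta = -7
  P[5]: 65 + -7 = 58
  P[6]: 78 + -7 = 71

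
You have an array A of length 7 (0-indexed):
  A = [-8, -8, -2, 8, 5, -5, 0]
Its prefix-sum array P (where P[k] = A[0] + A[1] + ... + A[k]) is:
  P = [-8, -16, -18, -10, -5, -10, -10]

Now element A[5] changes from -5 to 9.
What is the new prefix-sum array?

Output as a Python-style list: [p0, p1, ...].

Answer: [-8, -16, -18, -10, -5, 4, 4]

Derivation:
Change: A[5] -5 -> 9, delta = 14
P[k] for k < 5: unchanged (A[5] not included)
P[k] for k >= 5: shift by delta = 14
  P[0] = -8 + 0 = -8
  P[1] = -16 + 0 = -16
  P[2] = -18 + 0 = -18
  P[3] = -10 + 0 = -10
  P[4] = -5 + 0 = -5
  P[5] = -10 + 14 = 4
  P[6] = -10 + 14 = 4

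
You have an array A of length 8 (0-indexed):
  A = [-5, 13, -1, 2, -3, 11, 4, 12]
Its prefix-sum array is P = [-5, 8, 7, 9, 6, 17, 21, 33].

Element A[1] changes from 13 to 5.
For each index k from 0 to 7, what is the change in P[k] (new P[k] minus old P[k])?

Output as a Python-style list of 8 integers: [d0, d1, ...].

Answer: [0, -8, -8, -8, -8, -8, -8, -8]

Derivation:
Element change: A[1] 13 -> 5, delta = -8
For k < 1: P[k] unchanged, delta_P[k] = 0
For k >= 1: P[k] shifts by exactly -8
Delta array: [0, -8, -8, -8, -8, -8, -8, -8]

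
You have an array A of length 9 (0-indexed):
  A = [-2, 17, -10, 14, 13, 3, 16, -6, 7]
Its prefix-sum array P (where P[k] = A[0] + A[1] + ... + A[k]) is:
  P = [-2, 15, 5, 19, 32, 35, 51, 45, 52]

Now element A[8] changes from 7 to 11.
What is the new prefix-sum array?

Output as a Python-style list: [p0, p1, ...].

Change: A[8] 7 -> 11, delta = 4
P[k] for k < 8: unchanged (A[8] not included)
P[k] for k >= 8: shift by delta = 4
  P[0] = -2 + 0 = -2
  P[1] = 15 + 0 = 15
  P[2] = 5 + 0 = 5
  P[3] = 19 + 0 = 19
  P[4] = 32 + 0 = 32
  P[5] = 35 + 0 = 35
  P[6] = 51 + 0 = 51
  P[7] = 45 + 0 = 45
  P[8] = 52 + 4 = 56

Answer: [-2, 15, 5, 19, 32, 35, 51, 45, 56]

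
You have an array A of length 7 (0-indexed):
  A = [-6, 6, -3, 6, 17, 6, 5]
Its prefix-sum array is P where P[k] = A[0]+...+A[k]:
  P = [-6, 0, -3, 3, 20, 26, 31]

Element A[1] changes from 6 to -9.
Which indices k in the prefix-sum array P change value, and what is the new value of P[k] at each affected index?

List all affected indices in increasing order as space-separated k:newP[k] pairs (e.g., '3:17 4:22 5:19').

Answer: 1:-15 2:-18 3:-12 4:5 5:11 6:16

Derivation:
P[k] = A[0] + ... + A[k]
P[k] includes A[1] iff k >= 1
Affected indices: 1, 2, ..., 6; delta = -15
  P[1]: 0 + -15 = -15
  P[2]: -3 + -15 = -18
  P[3]: 3 + -15 = -12
  P[4]: 20 + -15 = 5
  P[5]: 26 + -15 = 11
  P[6]: 31 + -15 = 16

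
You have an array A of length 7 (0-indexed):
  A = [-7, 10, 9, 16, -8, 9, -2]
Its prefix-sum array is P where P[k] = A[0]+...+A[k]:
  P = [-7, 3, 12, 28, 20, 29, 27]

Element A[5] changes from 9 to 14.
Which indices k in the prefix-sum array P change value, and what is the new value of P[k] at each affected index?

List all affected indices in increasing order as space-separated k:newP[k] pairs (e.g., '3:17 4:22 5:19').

P[k] = A[0] + ... + A[k]
P[k] includes A[5] iff k >= 5
Affected indices: 5, 6, ..., 6; delta = 5
  P[5]: 29 + 5 = 34
  P[6]: 27 + 5 = 32

Answer: 5:34 6:32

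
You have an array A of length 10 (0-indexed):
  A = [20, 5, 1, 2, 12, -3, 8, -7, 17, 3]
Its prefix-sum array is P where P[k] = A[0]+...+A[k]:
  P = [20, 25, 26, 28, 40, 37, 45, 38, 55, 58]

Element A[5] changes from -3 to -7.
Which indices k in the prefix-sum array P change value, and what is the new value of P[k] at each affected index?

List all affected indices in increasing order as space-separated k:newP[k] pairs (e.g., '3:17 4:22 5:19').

Answer: 5:33 6:41 7:34 8:51 9:54

Derivation:
P[k] = A[0] + ... + A[k]
P[k] includes A[5] iff k >= 5
Affected indices: 5, 6, ..., 9; delta = -4
  P[5]: 37 + -4 = 33
  P[6]: 45 + -4 = 41
  P[7]: 38 + -4 = 34
  P[8]: 55 + -4 = 51
  P[9]: 58 + -4 = 54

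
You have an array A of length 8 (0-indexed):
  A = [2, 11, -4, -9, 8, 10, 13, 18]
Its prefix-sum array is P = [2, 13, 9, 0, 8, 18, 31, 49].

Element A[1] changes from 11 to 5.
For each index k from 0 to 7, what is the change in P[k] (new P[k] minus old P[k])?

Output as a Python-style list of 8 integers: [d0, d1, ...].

Element change: A[1] 11 -> 5, delta = -6
For k < 1: P[k] unchanged, delta_P[k] = 0
For k >= 1: P[k] shifts by exactly -6
Delta array: [0, -6, -6, -6, -6, -6, -6, -6]

Answer: [0, -6, -6, -6, -6, -6, -6, -6]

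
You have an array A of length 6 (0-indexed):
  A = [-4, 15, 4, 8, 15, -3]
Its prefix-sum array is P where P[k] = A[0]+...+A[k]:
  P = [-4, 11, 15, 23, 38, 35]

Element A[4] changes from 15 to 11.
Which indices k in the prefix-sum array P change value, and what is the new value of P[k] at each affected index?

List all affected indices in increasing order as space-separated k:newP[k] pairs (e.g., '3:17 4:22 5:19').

Answer: 4:34 5:31

Derivation:
P[k] = A[0] + ... + A[k]
P[k] includes A[4] iff k >= 4
Affected indices: 4, 5, ..., 5; delta = -4
  P[4]: 38 + -4 = 34
  P[5]: 35 + -4 = 31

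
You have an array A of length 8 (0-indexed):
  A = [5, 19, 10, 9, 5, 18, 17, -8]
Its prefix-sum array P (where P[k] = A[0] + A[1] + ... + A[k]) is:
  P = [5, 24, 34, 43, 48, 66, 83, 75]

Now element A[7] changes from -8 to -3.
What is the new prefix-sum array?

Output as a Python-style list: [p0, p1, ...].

Answer: [5, 24, 34, 43, 48, 66, 83, 80]

Derivation:
Change: A[7] -8 -> -3, delta = 5
P[k] for k < 7: unchanged (A[7] not included)
P[k] for k >= 7: shift by delta = 5
  P[0] = 5 + 0 = 5
  P[1] = 24 + 0 = 24
  P[2] = 34 + 0 = 34
  P[3] = 43 + 0 = 43
  P[4] = 48 + 0 = 48
  P[5] = 66 + 0 = 66
  P[6] = 83 + 0 = 83
  P[7] = 75 + 5 = 80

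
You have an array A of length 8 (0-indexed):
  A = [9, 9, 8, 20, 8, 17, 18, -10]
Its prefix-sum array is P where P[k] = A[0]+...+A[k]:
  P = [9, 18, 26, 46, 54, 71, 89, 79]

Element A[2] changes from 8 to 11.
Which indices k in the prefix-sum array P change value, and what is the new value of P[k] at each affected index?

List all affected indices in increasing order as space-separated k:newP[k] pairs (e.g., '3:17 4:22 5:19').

P[k] = A[0] + ... + A[k]
P[k] includes A[2] iff k >= 2
Affected indices: 2, 3, ..., 7; delta = 3
  P[2]: 26 + 3 = 29
  P[3]: 46 + 3 = 49
  P[4]: 54 + 3 = 57
  P[5]: 71 + 3 = 74
  P[6]: 89 + 3 = 92
  P[7]: 79 + 3 = 82

Answer: 2:29 3:49 4:57 5:74 6:92 7:82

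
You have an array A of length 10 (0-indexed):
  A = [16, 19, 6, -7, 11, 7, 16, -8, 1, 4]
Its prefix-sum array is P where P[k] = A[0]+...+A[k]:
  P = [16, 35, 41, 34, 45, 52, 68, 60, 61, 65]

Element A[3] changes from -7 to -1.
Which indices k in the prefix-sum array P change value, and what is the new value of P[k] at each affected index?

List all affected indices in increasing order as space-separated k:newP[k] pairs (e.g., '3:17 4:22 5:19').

Answer: 3:40 4:51 5:58 6:74 7:66 8:67 9:71

Derivation:
P[k] = A[0] + ... + A[k]
P[k] includes A[3] iff k >= 3
Affected indices: 3, 4, ..., 9; delta = 6
  P[3]: 34 + 6 = 40
  P[4]: 45 + 6 = 51
  P[5]: 52 + 6 = 58
  P[6]: 68 + 6 = 74
  P[7]: 60 + 6 = 66
  P[8]: 61 + 6 = 67
  P[9]: 65 + 6 = 71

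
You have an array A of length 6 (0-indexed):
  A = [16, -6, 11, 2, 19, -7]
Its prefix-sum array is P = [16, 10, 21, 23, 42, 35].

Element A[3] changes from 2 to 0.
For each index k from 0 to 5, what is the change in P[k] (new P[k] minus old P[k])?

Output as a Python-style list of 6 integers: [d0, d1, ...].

Answer: [0, 0, 0, -2, -2, -2]

Derivation:
Element change: A[3] 2 -> 0, delta = -2
For k < 3: P[k] unchanged, delta_P[k] = 0
For k >= 3: P[k] shifts by exactly -2
Delta array: [0, 0, 0, -2, -2, -2]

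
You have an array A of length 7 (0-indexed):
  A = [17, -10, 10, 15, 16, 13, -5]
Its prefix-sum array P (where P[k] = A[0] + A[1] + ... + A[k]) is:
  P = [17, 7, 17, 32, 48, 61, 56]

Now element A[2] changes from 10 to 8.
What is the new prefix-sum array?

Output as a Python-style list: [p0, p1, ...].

Change: A[2] 10 -> 8, delta = -2
P[k] for k < 2: unchanged (A[2] not included)
P[k] for k >= 2: shift by delta = -2
  P[0] = 17 + 0 = 17
  P[1] = 7 + 0 = 7
  P[2] = 17 + -2 = 15
  P[3] = 32 + -2 = 30
  P[4] = 48 + -2 = 46
  P[5] = 61 + -2 = 59
  P[6] = 56 + -2 = 54

Answer: [17, 7, 15, 30, 46, 59, 54]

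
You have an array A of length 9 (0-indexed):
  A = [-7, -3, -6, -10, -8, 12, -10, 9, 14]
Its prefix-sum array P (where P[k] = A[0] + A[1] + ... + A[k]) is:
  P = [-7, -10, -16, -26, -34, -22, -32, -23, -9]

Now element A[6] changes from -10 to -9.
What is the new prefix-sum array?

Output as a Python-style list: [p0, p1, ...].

Answer: [-7, -10, -16, -26, -34, -22, -31, -22, -8]

Derivation:
Change: A[6] -10 -> -9, delta = 1
P[k] for k < 6: unchanged (A[6] not included)
P[k] for k >= 6: shift by delta = 1
  P[0] = -7 + 0 = -7
  P[1] = -10 + 0 = -10
  P[2] = -16 + 0 = -16
  P[3] = -26 + 0 = -26
  P[4] = -34 + 0 = -34
  P[5] = -22 + 0 = -22
  P[6] = -32 + 1 = -31
  P[7] = -23 + 1 = -22
  P[8] = -9 + 1 = -8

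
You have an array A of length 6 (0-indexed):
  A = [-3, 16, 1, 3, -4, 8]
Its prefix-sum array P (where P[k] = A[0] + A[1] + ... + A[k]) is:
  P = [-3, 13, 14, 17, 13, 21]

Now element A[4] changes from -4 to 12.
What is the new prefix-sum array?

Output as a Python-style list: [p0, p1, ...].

Change: A[4] -4 -> 12, delta = 16
P[k] for k < 4: unchanged (A[4] not included)
P[k] for k >= 4: shift by delta = 16
  P[0] = -3 + 0 = -3
  P[1] = 13 + 0 = 13
  P[2] = 14 + 0 = 14
  P[3] = 17 + 0 = 17
  P[4] = 13 + 16 = 29
  P[5] = 21 + 16 = 37

Answer: [-3, 13, 14, 17, 29, 37]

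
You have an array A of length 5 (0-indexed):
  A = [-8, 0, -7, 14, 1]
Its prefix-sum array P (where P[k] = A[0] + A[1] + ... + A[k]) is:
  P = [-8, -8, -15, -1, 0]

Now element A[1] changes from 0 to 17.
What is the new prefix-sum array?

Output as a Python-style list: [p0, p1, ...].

Answer: [-8, 9, 2, 16, 17]

Derivation:
Change: A[1] 0 -> 17, delta = 17
P[k] for k < 1: unchanged (A[1] not included)
P[k] for k >= 1: shift by delta = 17
  P[0] = -8 + 0 = -8
  P[1] = -8 + 17 = 9
  P[2] = -15 + 17 = 2
  P[3] = -1 + 17 = 16
  P[4] = 0 + 17 = 17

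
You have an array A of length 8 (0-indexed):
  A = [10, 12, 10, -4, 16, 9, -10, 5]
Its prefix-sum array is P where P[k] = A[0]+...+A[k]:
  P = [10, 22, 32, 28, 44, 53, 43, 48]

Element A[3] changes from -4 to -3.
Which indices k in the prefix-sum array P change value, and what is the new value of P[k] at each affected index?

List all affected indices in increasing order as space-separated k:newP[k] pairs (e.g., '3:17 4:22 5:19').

Answer: 3:29 4:45 5:54 6:44 7:49

Derivation:
P[k] = A[0] + ... + A[k]
P[k] includes A[3] iff k >= 3
Affected indices: 3, 4, ..., 7; delta = 1
  P[3]: 28 + 1 = 29
  P[4]: 44 + 1 = 45
  P[5]: 53 + 1 = 54
  P[6]: 43 + 1 = 44
  P[7]: 48 + 1 = 49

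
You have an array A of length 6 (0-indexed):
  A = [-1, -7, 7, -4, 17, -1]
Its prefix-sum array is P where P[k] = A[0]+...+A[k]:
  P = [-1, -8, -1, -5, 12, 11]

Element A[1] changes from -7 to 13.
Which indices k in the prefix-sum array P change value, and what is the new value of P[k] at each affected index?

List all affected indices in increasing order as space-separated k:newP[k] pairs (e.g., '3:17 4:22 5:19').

P[k] = A[0] + ... + A[k]
P[k] includes A[1] iff k >= 1
Affected indices: 1, 2, ..., 5; delta = 20
  P[1]: -8 + 20 = 12
  P[2]: -1 + 20 = 19
  P[3]: -5 + 20 = 15
  P[4]: 12 + 20 = 32
  P[5]: 11 + 20 = 31

Answer: 1:12 2:19 3:15 4:32 5:31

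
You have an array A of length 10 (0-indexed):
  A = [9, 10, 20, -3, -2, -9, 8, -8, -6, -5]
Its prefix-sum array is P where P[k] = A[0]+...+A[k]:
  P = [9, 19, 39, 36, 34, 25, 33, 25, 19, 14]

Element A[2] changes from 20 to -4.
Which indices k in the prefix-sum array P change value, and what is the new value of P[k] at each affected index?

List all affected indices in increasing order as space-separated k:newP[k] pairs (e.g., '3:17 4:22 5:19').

Answer: 2:15 3:12 4:10 5:1 6:9 7:1 8:-5 9:-10

Derivation:
P[k] = A[0] + ... + A[k]
P[k] includes A[2] iff k >= 2
Affected indices: 2, 3, ..., 9; delta = -24
  P[2]: 39 + -24 = 15
  P[3]: 36 + -24 = 12
  P[4]: 34 + -24 = 10
  P[5]: 25 + -24 = 1
  P[6]: 33 + -24 = 9
  P[7]: 25 + -24 = 1
  P[8]: 19 + -24 = -5
  P[9]: 14 + -24 = -10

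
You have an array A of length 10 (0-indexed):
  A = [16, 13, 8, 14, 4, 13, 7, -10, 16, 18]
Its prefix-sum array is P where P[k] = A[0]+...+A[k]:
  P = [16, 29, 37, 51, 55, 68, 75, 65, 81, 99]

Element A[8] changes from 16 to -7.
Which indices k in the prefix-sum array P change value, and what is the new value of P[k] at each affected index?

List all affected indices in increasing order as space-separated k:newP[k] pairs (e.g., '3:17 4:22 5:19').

Answer: 8:58 9:76

Derivation:
P[k] = A[0] + ... + A[k]
P[k] includes A[8] iff k >= 8
Affected indices: 8, 9, ..., 9; delta = -23
  P[8]: 81 + -23 = 58
  P[9]: 99 + -23 = 76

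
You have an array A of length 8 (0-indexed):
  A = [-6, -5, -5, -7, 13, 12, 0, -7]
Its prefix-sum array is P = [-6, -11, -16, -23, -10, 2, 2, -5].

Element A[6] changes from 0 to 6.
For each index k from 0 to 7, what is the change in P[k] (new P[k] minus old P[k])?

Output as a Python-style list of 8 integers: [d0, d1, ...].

Element change: A[6] 0 -> 6, delta = 6
For k < 6: P[k] unchanged, delta_P[k] = 0
For k >= 6: P[k] shifts by exactly 6
Delta array: [0, 0, 0, 0, 0, 0, 6, 6]

Answer: [0, 0, 0, 0, 0, 0, 6, 6]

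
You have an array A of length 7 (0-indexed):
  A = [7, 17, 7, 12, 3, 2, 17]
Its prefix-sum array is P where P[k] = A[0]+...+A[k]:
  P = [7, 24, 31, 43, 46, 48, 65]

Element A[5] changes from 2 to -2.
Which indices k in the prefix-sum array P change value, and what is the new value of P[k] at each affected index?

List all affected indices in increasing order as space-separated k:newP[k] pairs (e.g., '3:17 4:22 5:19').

P[k] = A[0] + ... + A[k]
P[k] includes A[5] iff k >= 5
Affected indices: 5, 6, ..., 6; delta = -4
  P[5]: 48 + -4 = 44
  P[6]: 65 + -4 = 61

Answer: 5:44 6:61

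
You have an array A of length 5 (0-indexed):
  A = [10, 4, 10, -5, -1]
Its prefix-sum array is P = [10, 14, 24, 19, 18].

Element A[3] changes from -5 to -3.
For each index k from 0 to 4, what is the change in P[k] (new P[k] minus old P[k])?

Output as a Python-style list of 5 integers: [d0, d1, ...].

Answer: [0, 0, 0, 2, 2]

Derivation:
Element change: A[3] -5 -> -3, delta = 2
For k < 3: P[k] unchanged, delta_P[k] = 0
For k >= 3: P[k] shifts by exactly 2
Delta array: [0, 0, 0, 2, 2]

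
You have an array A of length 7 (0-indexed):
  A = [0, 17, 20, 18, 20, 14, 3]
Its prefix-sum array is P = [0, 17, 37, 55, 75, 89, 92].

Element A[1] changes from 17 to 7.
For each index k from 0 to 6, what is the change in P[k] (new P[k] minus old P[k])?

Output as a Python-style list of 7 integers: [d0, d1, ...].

Answer: [0, -10, -10, -10, -10, -10, -10]

Derivation:
Element change: A[1] 17 -> 7, delta = -10
For k < 1: P[k] unchanged, delta_P[k] = 0
For k >= 1: P[k] shifts by exactly -10
Delta array: [0, -10, -10, -10, -10, -10, -10]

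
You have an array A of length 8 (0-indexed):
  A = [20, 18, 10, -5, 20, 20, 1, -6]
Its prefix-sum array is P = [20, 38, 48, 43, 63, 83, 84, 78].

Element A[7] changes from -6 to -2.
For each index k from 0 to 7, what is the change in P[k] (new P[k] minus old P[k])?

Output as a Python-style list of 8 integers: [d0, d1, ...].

Element change: A[7] -6 -> -2, delta = 4
For k < 7: P[k] unchanged, delta_P[k] = 0
For k >= 7: P[k] shifts by exactly 4
Delta array: [0, 0, 0, 0, 0, 0, 0, 4]

Answer: [0, 0, 0, 0, 0, 0, 0, 4]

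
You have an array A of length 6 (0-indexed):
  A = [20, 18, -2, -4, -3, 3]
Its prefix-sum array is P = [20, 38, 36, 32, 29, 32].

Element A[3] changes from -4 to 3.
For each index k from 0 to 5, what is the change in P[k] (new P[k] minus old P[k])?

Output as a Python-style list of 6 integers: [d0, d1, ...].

Element change: A[3] -4 -> 3, delta = 7
For k < 3: P[k] unchanged, delta_P[k] = 0
For k >= 3: P[k] shifts by exactly 7
Delta array: [0, 0, 0, 7, 7, 7]

Answer: [0, 0, 0, 7, 7, 7]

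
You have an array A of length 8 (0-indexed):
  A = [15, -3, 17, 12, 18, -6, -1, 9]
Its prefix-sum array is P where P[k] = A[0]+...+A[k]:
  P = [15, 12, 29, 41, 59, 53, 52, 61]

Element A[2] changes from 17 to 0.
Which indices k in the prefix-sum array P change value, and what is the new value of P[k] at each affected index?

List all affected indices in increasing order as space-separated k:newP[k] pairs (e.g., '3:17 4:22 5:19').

P[k] = A[0] + ... + A[k]
P[k] includes A[2] iff k >= 2
Affected indices: 2, 3, ..., 7; delta = -17
  P[2]: 29 + -17 = 12
  P[3]: 41 + -17 = 24
  P[4]: 59 + -17 = 42
  P[5]: 53 + -17 = 36
  P[6]: 52 + -17 = 35
  P[7]: 61 + -17 = 44

Answer: 2:12 3:24 4:42 5:36 6:35 7:44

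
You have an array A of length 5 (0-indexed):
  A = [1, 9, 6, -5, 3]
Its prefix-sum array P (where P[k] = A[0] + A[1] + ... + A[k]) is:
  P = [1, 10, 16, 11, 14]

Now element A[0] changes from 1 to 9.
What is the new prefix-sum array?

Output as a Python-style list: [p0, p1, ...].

Change: A[0] 1 -> 9, delta = 8
P[k] for k < 0: unchanged (A[0] not included)
P[k] for k >= 0: shift by delta = 8
  P[0] = 1 + 8 = 9
  P[1] = 10 + 8 = 18
  P[2] = 16 + 8 = 24
  P[3] = 11 + 8 = 19
  P[4] = 14 + 8 = 22

Answer: [9, 18, 24, 19, 22]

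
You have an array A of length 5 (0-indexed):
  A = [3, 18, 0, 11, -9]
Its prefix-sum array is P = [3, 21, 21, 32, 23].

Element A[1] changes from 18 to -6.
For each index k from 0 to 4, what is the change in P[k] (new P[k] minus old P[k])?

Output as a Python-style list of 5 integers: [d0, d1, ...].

Answer: [0, -24, -24, -24, -24]

Derivation:
Element change: A[1] 18 -> -6, delta = -24
For k < 1: P[k] unchanged, delta_P[k] = 0
For k >= 1: P[k] shifts by exactly -24
Delta array: [0, -24, -24, -24, -24]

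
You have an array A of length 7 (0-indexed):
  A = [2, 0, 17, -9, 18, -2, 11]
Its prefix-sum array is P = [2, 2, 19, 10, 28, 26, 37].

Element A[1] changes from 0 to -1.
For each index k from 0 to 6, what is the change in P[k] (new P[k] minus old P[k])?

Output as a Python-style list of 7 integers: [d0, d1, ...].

Element change: A[1] 0 -> -1, delta = -1
For k < 1: P[k] unchanged, delta_P[k] = 0
For k >= 1: P[k] shifts by exactly -1
Delta array: [0, -1, -1, -1, -1, -1, -1]

Answer: [0, -1, -1, -1, -1, -1, -1]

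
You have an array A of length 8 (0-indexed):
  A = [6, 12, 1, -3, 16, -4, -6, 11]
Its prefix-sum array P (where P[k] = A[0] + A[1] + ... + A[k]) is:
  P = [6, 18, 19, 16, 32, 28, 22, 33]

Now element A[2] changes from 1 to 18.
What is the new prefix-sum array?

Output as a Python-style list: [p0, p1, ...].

Change: A[2] 1 -> 18, delta = 17
P[k] for k < 2: unchanged (A[2] not included)
P[k] for k >= 2: shift by delta = 17
  P[0] = 6 + 0 = 6
  P[1] = 18 + 0 = 18
  P[2] = 19 + 17 = 36
  P[3] = 16 + 17 = 33
  P[4] = 32 + 17 = 49
  P[5] = 28 + 17 = 45
  P[6] = 22 + 17 = 39
  P[7] = 33 + 17 = 50

Answer: [6, 18, 36, 33, 49, 45, 39, 50]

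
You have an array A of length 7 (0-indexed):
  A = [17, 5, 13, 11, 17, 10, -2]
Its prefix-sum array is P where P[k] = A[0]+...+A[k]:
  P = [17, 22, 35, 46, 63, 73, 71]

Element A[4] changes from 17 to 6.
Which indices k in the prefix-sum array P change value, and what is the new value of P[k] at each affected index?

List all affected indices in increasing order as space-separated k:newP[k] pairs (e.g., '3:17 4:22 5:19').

Answer: 4:52 5:62 6:60

Derivation:
P[k] = A[0] + ... + A[k]
P[k] includes A[4] iff k >= 4
Affected indices: 4, 5, ..., 6; delta = -11
  P[4]: 63 + -11 = 52
  P[5]: 73 + -11 = 62
  P[6]: 71 + -11 = 60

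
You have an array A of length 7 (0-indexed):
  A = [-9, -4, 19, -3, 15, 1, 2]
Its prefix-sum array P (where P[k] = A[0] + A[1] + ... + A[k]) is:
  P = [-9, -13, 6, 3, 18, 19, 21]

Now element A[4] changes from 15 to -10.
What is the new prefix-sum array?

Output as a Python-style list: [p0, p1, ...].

Change: A[4] 15 -> -10, delta = -25
P[k] for k < 4: unchanged (A[4] not included)
P[k] for k >= 4: shift by delta = -25
  P[0] = -9 + 0 = -9
  P[1] = -13 + 0 = -13
  P[2] = 6 + 0 = 6
  P[3] = 3 + 0 = 3
  P[4] = 18 + -25 = -7
  P[5] = 19 + -25 = -6
  P[6] = 21 + -25 = -4

Answer: [-9, -13, 6, 3, -7, -6, -4]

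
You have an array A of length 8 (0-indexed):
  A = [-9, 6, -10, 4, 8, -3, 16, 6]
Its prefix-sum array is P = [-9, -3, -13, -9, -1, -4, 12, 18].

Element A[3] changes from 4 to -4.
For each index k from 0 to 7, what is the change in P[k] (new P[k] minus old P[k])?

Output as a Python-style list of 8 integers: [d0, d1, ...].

Answer: [0, 0, 0, -8, -8, -8, -8, -8]

Derivation:
Element change: A[3] 4 -> -4, delta = -8
For k < 3: P[k] unchanged, delta_P[k] = 0
For k >= 3: P[k] shifts by exactly -8
Delta array: [0, 0, 0, -8, -8, -8, -8, -8]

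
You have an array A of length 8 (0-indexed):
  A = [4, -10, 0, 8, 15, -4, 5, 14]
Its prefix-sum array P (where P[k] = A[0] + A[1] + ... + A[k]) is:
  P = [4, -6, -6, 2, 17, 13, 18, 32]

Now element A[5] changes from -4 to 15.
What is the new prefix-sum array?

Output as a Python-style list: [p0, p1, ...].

Change: A[5] -4 -> 15, delta = 19
P[k] for k < 5: unchanged (A[5] not included)
P[k] for k >= 5: shift by delta = 19
  P[0] = 4 + 0 = 4
  P[1] = -6 + 0 = -6
  P[2] = -6 + 0 = -6
  P[3] = 2 + 0 = 2
  P[4] = 17 + 0 = 17
  P[5] = 13 + 19 = 32
  P[6] = 18 + 19 = 37
  P[7] = 32 + 19 = 51

Answer: [4, -6, -6, 2, 17, 32, 37, 51]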